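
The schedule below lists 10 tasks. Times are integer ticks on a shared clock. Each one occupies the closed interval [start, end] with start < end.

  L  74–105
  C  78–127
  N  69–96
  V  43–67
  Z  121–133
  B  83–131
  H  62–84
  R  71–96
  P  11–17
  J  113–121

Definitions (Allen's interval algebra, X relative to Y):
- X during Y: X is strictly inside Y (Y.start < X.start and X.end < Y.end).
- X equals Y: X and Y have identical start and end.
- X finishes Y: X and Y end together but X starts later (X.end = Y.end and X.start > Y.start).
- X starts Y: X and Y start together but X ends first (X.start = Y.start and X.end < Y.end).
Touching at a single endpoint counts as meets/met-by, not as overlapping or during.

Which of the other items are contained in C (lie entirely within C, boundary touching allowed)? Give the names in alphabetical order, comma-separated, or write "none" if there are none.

J

Target C = [78, 127].
B [83, 131] → overlapped-by → no.
H [62, 84] → overlaps → no.
J [113, 121] → during → yes.
L [74, 105] → overlaps → no.
N [69, 96] → overlaps → no.
P [11, 17] → before → no.
R [71, 96] → overlaps → no.
V [43, 67] → before → no.
Z [121, 133] → overlapped-by → no.
Result: J.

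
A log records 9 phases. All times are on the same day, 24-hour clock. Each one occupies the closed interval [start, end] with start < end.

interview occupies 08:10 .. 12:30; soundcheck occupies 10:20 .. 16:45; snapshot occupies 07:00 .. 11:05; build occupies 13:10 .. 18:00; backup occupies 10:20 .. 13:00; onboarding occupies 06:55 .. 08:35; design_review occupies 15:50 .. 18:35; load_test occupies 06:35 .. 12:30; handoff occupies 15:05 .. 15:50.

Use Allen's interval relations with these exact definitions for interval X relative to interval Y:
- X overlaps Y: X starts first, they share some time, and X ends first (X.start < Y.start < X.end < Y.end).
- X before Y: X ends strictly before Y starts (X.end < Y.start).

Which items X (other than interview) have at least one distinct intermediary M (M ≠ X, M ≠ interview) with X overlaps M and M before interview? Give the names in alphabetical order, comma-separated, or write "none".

Target interview = [08:10, 12:30].
Intermediaries M with M before interview: none.
Union: none.

none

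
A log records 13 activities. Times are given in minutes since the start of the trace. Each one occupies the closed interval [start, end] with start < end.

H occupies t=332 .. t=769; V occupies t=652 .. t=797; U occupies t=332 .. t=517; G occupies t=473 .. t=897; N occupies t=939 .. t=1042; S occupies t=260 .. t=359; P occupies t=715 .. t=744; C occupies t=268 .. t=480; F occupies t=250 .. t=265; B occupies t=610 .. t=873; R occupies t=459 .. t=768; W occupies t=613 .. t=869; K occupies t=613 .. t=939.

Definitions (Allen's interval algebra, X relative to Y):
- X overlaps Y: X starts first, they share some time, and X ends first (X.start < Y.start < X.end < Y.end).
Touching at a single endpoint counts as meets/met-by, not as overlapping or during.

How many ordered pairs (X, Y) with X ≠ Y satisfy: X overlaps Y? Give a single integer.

22

Checking all 156 ordered pairs for relation 'overlaps'; matching pairs in alphabetical order:
(B, K): B overlaps K ✓
(C, G): C overlaps G ✓
(C, H): C overlaps H ✓
(C, R): C overlaps R ✓
(C, U): C overlaps U ✓
(F, S): F overlaps S ✓
(G, K): G overlaps K ✓
(H, B): H overlaps B ✓
(H, G): H overlaps G ✓
(H, K): H overlaps K ✓
(H, V): H overlaps V ✓
(H, W): H overlaps W ✓
(R, B): R overlaps B ✓
(R, G): R overlaps G ✓
(R, K): R overlaps K ✓
(R, V): R overlaps V ✓
(R, W): R overlaps W ✓
(S, C): S overlaps C ✓
(S, H): S overlaps H ✓
(S, U): S overlaps U ✓
(U, G): U overlaps G ✓
(U, R): U overlaps R ✓
Count: 22.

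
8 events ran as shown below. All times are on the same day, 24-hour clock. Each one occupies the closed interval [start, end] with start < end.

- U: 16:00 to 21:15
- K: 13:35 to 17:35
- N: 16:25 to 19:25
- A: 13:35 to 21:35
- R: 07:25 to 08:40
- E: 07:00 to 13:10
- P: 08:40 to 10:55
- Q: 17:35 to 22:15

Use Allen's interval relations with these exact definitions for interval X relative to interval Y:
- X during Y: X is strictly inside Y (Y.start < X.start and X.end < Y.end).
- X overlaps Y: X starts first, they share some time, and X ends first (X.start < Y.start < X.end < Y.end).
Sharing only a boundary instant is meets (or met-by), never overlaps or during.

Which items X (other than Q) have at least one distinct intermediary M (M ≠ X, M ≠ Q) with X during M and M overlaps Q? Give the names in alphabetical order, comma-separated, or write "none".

N, U

Target Q = [17:35, 22:15].
Intermediaries M with M overlaps Q: A, N, U.
Via A — items with X during A: N, U.
Via N — items with X during N: none.
Via U — items with X during U: N.
Union: N, U.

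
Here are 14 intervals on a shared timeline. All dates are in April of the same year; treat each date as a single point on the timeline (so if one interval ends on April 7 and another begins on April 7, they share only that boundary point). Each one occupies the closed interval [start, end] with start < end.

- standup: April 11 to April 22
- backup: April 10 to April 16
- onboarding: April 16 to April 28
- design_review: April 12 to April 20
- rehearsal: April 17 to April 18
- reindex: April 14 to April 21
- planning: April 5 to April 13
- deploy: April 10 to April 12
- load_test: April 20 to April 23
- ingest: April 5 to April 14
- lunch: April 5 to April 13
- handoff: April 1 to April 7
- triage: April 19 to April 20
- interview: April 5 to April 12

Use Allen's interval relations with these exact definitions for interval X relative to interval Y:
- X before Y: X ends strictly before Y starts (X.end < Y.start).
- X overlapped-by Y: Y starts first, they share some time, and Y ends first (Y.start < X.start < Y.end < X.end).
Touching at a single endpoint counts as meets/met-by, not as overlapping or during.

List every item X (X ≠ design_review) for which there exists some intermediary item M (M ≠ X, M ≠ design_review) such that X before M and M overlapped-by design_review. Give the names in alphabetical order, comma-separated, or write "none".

deploy, handoff, ingest, interview, lunch, planning

Target design_review = [April 12, April 20].
Intermediaries M with M overlapped-by design_review: onboarding, reindex.
Via onboarding — items with X before onboarding: deploy, handoff, ingest, interview, lunch, planning.
Via reindex — items with X before reindex: deploy, handoff, interview, lunch, planning.
Union: deploy, handoff, ingest, interview, lunch, planning.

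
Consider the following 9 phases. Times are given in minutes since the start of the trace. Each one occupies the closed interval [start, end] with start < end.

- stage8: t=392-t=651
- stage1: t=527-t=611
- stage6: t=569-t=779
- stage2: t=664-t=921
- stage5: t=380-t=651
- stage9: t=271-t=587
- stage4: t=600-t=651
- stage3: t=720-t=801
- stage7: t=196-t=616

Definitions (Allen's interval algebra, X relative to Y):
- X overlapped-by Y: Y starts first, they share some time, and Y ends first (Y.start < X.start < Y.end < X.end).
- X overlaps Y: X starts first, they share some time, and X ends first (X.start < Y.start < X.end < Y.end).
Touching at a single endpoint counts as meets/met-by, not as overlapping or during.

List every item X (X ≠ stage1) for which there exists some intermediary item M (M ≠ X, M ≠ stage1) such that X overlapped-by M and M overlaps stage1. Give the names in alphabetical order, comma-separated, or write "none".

Target stage1 = [t=527, t=611].
Intermediaries M with M overlaps stage1: stage9.
Via stage9 — items with X overlapped-by stage9: stage5, stage6, stage8.
Union: stage5, stage6, stage8.

stage5, stage6, stage8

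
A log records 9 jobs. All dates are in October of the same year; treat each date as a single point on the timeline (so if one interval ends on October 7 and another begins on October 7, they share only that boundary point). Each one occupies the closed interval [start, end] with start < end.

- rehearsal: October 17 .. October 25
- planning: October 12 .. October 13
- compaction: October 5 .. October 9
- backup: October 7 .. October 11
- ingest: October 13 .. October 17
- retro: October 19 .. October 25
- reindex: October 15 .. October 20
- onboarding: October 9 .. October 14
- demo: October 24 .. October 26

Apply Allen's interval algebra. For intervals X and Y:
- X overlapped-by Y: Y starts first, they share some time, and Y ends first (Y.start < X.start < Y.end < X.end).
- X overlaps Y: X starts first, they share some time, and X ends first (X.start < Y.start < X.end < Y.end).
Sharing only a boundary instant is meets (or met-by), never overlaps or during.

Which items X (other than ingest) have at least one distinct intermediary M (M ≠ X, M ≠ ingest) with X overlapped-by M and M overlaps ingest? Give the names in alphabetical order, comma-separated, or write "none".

none

Target ingest = [October 13, October 17].
Intermediaries M with M overlaps ingest: onboarding.
Via onboarding — items with X overlapped-by onboarding: none.
Union: none.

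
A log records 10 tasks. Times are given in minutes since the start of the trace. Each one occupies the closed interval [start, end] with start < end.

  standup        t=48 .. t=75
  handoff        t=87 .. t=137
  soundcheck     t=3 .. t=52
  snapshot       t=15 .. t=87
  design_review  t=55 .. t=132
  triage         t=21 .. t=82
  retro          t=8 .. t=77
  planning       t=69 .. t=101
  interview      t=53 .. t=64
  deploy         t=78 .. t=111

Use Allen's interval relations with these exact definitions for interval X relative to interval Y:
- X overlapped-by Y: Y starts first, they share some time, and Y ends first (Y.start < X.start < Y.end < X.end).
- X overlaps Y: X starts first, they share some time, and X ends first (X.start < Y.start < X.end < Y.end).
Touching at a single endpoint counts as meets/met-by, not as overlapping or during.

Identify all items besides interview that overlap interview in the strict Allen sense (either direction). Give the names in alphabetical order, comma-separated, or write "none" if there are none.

design_review

Target interview = [t=53, t=64].
deploy [t=78, t=111] → after → no.
design_review [t=55, t=132] → overlapped-by → yes.
handoff [t=87, t=137] → after → no.
planning [t=69, t=101] → after → no.
retro [t=8, t=77] → contains → no.
snapshot [t=15, t=87] → contains → no.
soundcheck [t=3, t=52] → before → no.
standup [t=48, t=75] → contains → no.
triage [t=21, t=82] → contains → no.
Result: design_review.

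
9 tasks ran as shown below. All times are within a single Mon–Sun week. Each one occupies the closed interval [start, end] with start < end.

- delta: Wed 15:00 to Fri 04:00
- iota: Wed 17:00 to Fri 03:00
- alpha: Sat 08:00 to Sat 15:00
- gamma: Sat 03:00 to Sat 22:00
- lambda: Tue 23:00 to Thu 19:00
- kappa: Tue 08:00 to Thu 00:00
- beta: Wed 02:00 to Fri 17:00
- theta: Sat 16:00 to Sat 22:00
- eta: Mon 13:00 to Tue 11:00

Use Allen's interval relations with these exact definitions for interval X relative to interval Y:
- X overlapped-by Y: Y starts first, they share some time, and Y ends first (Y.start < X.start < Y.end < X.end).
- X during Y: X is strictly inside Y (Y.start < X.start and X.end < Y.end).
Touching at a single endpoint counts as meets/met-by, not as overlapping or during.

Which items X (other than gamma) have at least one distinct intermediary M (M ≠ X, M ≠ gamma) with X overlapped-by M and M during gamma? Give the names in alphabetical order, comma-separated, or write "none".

none

Target gamma = [Sat 03:00, Sat 22:00].
Intermediaries M with M during gamma: alpha.
Via alpha — items with X overlapped-by alpha: none.
Union: none.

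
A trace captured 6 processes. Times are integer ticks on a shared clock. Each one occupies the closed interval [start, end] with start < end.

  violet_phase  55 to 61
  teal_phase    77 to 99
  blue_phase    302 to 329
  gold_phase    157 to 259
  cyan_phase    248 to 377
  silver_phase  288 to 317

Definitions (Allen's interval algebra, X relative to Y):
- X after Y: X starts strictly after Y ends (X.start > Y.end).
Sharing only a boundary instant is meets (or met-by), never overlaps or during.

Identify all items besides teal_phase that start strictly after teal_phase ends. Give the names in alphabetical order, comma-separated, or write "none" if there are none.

Target teal_phase = [77, 99].
blue_phase [302, 329] → after → yes.
cyan_phase [248, 377] → after → yes.
gold_phase [157, 259] → after → yes.
silver_phase [288, 317] → after → yes.
violet_phase [55, 61] → before → no.
Result: blue_phase, cyan_phase, gold_phase, silver_phase.

blue_phase, cyan_phase, gold_phase, silver_phase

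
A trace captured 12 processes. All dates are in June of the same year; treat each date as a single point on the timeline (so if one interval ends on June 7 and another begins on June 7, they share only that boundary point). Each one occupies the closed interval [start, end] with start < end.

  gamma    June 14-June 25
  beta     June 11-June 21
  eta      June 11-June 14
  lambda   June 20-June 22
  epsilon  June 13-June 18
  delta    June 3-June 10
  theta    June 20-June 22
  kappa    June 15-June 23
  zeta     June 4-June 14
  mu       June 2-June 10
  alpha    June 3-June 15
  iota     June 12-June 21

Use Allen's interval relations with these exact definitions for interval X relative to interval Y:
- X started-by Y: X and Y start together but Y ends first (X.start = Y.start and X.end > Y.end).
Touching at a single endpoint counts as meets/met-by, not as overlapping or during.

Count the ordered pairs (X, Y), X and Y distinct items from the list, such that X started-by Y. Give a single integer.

Checking all 132 ordered pairs for relation 'started-by'; matching pairs in alphabetical order:
(alpha, delta): alpha started-by delta ✓
(beta, eta): beta started-by eta ✓
Count: 2.

2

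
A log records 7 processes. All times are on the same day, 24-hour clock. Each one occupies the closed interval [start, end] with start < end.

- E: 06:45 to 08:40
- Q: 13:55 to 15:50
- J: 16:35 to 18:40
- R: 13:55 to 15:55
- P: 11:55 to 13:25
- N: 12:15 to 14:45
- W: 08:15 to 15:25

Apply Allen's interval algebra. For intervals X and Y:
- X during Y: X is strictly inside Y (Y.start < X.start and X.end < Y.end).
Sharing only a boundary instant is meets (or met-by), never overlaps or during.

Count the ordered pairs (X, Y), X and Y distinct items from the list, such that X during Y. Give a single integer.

Checking all 42 ordered pairs for relation 'during'; matching pairs in alphabetical order:
(N, W): N during W ✓
(P, W): P during W ✓
Count: 2.

2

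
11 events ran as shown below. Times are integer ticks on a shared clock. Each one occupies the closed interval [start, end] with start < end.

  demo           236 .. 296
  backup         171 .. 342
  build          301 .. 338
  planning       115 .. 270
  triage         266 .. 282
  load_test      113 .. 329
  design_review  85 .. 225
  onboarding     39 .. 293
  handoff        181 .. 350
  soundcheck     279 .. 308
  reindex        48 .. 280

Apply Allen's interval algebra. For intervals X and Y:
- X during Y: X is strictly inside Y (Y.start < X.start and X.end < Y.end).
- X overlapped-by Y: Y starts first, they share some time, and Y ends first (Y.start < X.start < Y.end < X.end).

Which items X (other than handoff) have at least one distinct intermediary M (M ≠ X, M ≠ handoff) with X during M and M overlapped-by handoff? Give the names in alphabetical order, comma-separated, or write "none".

Target handoff = [181, 350].
Intermediaries M with M overlapped-by handoff: none.
Union: none.

none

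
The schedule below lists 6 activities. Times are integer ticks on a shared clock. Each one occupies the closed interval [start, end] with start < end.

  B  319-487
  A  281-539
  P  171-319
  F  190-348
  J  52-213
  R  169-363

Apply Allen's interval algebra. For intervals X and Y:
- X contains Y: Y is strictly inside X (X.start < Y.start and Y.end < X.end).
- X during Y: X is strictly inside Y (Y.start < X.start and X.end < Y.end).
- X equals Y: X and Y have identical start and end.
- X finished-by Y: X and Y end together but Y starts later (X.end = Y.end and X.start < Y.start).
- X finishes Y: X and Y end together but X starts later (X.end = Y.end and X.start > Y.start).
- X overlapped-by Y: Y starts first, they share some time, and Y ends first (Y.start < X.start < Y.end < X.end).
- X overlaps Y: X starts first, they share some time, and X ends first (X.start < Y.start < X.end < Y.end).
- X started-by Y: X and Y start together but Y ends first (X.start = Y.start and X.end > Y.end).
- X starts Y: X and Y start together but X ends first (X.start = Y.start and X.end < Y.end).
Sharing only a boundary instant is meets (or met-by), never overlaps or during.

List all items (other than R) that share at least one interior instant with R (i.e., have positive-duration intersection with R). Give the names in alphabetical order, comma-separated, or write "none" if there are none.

Target R = [169, 363].
A [281, 539] → overlapped-by → yes.
B [319, 487] → overlapped-by → yes.
F [190, 348] → during → yes.
J [52, 213] → overlaps → yes.
P [171, 319] → during → yes.
Result: A, B, F, J, P.

A, B, F, J, P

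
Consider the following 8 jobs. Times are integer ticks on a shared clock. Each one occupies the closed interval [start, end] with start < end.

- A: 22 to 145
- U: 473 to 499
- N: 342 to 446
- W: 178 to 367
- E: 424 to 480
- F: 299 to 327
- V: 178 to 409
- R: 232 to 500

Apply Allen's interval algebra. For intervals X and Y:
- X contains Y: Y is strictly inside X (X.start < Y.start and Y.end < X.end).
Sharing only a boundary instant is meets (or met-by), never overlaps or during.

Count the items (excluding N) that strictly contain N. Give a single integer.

1

Target N = [342, 446].
A [22, 145] → before → no.
E [424, 480] → overlapped-by → no.
F [299, 327] → before → no.
R [232, 500] → contains → counts.
U [473, 499] → after → no.
V [178, 409] → overlaps → no.
W [178, 367] → overlaps → no.
Total: 1.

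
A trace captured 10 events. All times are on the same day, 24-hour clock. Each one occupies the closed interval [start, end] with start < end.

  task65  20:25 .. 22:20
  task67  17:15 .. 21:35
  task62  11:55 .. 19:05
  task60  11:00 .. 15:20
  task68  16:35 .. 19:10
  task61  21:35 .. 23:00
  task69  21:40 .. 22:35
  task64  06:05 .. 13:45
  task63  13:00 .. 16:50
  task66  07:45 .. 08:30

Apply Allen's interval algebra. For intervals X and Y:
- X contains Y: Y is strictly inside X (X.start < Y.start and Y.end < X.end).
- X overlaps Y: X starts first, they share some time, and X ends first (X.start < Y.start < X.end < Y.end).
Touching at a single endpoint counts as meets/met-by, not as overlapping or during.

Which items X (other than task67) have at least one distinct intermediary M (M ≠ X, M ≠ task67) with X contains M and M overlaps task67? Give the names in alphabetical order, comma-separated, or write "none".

none

Target task67 = [17:15, 21:35].
Intermediaries M with M overlaps task67: task62, task68.
Via task62 — items with X contains task62: none.
Via task68 — items with X contains task68: none.
Union: none.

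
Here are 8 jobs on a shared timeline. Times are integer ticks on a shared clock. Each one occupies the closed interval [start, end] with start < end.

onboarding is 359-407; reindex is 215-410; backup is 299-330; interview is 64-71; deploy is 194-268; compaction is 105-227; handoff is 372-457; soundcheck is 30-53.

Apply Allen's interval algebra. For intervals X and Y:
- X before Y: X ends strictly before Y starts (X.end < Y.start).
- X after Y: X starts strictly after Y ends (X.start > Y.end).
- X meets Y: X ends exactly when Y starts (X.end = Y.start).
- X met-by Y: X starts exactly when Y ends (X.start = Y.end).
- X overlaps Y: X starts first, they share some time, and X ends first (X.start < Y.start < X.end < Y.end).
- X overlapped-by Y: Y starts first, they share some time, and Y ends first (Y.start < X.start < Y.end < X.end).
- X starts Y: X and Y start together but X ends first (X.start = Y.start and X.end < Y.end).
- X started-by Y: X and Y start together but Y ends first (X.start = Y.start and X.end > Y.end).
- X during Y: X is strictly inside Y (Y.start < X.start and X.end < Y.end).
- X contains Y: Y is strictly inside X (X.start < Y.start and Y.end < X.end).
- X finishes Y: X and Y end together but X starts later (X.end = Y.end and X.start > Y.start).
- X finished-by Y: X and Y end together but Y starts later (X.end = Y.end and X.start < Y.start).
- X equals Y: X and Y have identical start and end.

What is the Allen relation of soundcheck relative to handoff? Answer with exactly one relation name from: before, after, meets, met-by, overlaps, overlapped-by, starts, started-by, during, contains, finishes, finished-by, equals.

before

soundcheck = [30, 53]; handoff = [372, 457].
Compare endpoints: soundcheck.start < handoff.start, soundcheck.start < handoff.end, soundcheck.end < handoff.start, soundcheck.end < handoff.end.
That pattern is 'before'.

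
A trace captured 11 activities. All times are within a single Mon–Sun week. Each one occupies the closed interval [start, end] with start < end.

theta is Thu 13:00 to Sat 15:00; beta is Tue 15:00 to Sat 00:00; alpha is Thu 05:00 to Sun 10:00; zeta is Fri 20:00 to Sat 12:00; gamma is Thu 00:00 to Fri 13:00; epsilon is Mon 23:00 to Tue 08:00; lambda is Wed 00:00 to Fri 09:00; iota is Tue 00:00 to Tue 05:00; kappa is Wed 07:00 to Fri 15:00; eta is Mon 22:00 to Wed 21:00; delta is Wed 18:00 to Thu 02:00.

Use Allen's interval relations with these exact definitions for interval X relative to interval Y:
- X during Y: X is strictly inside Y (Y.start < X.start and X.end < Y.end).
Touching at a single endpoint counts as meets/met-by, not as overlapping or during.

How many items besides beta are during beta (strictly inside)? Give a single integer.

4

Target beta = [Tue 15:00, Sat 00:00].
alpha [Thu 05:00, Sun 10:00] → overlapped-by → no.
delta [Wed 18:00, Thu 02:00] → during → counts.
epsilon [Mon 23:00, Tue 08:00] → before → no.
eta [Mon 22:00, Wed 21:00] → overlaps → no.
gamma [Thu 00:00, Fri 13:00] → during → counts.
iota [Tue 00:00, Tue 05:00] → before → no.
kappa [Wed 07:00, Fri 15:00] → during → counts.
lambda [Wed 00:00, Fri 09:00] → during → counts.
theta [Thu 13:00, Sat 15:00] → overlapped-by → no.
zeta [Fri 20:00, Sat 12:00] → overlapped-by → no.
Total: 4.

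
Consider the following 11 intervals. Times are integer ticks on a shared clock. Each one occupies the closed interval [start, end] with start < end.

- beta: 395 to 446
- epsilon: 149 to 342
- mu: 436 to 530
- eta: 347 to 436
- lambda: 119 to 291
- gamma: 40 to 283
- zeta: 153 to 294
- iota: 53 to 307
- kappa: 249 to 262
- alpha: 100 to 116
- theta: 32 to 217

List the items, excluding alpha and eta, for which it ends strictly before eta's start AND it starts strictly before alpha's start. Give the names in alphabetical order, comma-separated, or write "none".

Conditions: its end is strictly before eta's start (X.end < 347) AND its start is strictly before alpha's start (X.start < 100).
beta: end 446 < 347? ✗; start 395 < 100? ✗ → no.
epsilon: end 342 < 347? ✓; start 149 < 100? ✗ → no.
gamma: end 283 < 347? ✓; start 40 < 100? ✓ → yes.
iota: end 307 < 347? ✓; start 53 < 100? ✓ → yes.
kappa: end 262 < 347? ✓; start 249 < 100? ✗ → no.
lambda: end 291 < 347? ✓; start 119 < 100? ✗ → no.
mu: end 530 < 347? ✗; start 436 < 100? ✗ → no.
theta: end 217 < 347? ✓; start 32 < 100? ✓ → yes.
zeta: end 294 < 347? ✓; start 153 < 100? ✗ → no.
Result: gamma, iota, theta.

gamma, iota, theta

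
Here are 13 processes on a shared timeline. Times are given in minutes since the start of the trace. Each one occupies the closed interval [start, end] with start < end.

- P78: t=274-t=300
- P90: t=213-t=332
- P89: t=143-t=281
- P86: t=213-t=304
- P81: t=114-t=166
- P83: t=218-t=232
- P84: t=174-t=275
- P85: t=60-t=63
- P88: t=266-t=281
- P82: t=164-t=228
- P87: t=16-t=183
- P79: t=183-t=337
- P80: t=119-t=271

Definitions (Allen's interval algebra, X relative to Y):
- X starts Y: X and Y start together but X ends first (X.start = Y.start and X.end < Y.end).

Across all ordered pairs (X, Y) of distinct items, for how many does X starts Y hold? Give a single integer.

Checking all 156 ordered pairs for relation 'starts'; matching pairs in alphabetical order:
(P86, P90): P86 starts P90 ✓
Count: 1.

1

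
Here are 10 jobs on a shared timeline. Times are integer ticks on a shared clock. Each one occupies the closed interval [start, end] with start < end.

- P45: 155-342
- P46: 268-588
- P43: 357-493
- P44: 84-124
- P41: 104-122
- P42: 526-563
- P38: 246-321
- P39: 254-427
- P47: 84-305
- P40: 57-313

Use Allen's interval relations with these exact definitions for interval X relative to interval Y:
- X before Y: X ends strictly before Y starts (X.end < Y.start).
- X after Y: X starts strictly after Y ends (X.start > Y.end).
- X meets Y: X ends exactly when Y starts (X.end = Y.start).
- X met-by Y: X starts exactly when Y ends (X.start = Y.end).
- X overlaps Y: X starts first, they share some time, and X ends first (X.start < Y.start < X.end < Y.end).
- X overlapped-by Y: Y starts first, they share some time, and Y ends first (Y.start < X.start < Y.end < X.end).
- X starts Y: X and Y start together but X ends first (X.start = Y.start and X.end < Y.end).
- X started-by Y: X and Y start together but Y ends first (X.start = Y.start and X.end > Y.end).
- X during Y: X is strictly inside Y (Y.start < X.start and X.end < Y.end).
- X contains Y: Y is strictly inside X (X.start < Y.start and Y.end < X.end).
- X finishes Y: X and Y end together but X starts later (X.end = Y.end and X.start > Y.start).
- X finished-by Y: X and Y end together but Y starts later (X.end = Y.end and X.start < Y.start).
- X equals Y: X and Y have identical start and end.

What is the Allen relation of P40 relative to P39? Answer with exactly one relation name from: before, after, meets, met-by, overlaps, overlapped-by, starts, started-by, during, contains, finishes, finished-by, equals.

overlaps

P40 = [57, 313]; P39 = [254, 427].
Compare endpoints: P40.start < P39.start, P40.start < P39.end, P40.end > P39.start, P40.end < P39.end.
That pattern is 'overlaps'.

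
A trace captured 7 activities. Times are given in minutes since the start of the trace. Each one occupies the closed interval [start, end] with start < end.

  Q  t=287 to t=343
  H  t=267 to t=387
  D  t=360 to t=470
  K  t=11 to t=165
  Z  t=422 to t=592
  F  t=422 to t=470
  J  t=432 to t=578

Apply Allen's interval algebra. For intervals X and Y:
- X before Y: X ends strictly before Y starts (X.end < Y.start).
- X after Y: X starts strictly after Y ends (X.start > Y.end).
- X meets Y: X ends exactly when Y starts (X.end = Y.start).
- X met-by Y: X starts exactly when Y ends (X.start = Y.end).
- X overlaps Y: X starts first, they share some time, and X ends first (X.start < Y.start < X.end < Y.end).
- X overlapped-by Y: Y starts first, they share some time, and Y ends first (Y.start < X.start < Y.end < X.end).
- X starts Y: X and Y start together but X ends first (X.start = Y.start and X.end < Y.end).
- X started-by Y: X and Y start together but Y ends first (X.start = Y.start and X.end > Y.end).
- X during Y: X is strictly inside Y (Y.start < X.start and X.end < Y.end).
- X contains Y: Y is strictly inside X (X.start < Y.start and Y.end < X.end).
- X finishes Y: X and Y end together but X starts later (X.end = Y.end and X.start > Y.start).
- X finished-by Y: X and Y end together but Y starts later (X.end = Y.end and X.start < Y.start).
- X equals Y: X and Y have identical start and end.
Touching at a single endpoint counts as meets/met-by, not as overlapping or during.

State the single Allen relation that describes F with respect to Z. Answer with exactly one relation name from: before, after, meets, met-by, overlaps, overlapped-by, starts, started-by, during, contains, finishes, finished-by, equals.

F = [t=422, t=470]; Z = [t=422, t=592].
Compare endpoints: F.start = Z.start, F.start < Z.end, F.end > Z.start, F.end < Z.end.
That pattern is 'starts'.

starts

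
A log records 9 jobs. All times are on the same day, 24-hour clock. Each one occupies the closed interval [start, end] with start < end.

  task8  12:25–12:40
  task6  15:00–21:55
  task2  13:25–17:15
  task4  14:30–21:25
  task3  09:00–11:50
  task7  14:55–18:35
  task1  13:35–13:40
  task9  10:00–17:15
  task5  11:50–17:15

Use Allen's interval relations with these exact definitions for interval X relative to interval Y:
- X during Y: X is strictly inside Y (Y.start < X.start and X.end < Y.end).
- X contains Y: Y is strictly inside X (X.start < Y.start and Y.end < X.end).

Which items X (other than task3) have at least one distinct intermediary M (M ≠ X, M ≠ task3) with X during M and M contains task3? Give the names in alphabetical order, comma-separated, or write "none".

Target task3 = [09:00, 11:50].
Intermediaries M with M contains task3: none.
Union: none.

none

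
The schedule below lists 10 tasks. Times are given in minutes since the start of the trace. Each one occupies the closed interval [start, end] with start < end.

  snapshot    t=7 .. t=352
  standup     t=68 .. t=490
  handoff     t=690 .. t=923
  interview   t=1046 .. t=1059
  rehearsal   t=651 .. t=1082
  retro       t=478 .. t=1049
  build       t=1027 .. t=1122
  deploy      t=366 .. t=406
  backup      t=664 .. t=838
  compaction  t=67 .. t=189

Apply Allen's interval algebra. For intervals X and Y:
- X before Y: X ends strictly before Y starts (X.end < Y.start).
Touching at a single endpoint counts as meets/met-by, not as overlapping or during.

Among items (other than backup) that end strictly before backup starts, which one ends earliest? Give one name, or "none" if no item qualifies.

Target backup = [t=664, t=838].
build [t=1027, t=1122] → after → excluded.
compaction [t=67, t=189] → before → candidate.
deploy [t=366, t=406] → before → candidate.
handoff [t=690, t=923] → overlapped-by → excluded.
interview [t=1046, t=1059] → after → excluded.
rehearsal [t=651, t=1082] → contains → excluded.
retro [t=478, t=1049] → contains → excluded.
snapshot [t=7, t=352] → before → candidate.
standup [t=68, t=490] → before → candidate.
Among candidates, earliest end is t=189 → compaction.

compaction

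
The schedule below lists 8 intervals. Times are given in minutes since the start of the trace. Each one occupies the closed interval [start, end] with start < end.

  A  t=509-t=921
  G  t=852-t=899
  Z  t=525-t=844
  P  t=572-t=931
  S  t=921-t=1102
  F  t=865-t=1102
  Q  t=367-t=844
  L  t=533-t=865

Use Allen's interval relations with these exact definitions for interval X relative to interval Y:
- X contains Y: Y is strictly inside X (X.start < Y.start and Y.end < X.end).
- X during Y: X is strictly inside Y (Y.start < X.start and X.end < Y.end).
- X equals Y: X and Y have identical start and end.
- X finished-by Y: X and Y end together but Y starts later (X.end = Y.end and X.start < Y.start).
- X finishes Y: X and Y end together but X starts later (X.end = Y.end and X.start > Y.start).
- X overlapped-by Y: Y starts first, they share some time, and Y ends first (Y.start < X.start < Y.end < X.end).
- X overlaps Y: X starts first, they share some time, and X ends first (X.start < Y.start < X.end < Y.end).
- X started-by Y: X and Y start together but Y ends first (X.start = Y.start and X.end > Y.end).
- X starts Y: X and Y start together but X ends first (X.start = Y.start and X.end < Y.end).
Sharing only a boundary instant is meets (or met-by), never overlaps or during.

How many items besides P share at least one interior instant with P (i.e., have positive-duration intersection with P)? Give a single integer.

Target P = [t=572, t=931].
A [t=509, t=921] → overlaps → counts.
F [t=865, t=1102] → overlapped-by → counts.
G [t=852, t=899] → during → counts.
L [t=533, t=865] → overlaps → counts.
Q [t=367, t=844] → overlaps → counts.
S [t=921, t=1102] → overlapped-by → counts.
Z [t=525, t=844] → overlaps → counts.
Total: 7.

7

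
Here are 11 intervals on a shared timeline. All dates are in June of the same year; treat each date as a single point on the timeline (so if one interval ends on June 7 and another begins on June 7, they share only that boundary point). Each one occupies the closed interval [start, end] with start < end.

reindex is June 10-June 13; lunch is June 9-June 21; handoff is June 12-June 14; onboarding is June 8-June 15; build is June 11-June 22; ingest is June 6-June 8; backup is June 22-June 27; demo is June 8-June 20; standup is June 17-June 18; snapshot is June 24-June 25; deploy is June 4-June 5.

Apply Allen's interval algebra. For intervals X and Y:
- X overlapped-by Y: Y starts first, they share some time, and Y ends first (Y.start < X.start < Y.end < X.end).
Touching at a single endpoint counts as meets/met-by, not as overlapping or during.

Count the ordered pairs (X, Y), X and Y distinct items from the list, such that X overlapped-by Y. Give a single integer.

7

Checking all 110 ordered pairs for relation 'overlapped-by'; matching pairs in alphabetical order:
(build, demo): build overlapped-by demo ✓
(build, lunch): build overlapped-by lunch ✓
(build, onboarding): build overlapped-by onboarding ✓
(build, reindex): build overlapped-by reindex ✓
(handoff, reindex): handoff overlapped-by reindex ✓
(lunch, demo): lunch overlapped-by demo ✓
(lunch, onboarding): lunch overlapped-by onboarding ✓
Count: 7.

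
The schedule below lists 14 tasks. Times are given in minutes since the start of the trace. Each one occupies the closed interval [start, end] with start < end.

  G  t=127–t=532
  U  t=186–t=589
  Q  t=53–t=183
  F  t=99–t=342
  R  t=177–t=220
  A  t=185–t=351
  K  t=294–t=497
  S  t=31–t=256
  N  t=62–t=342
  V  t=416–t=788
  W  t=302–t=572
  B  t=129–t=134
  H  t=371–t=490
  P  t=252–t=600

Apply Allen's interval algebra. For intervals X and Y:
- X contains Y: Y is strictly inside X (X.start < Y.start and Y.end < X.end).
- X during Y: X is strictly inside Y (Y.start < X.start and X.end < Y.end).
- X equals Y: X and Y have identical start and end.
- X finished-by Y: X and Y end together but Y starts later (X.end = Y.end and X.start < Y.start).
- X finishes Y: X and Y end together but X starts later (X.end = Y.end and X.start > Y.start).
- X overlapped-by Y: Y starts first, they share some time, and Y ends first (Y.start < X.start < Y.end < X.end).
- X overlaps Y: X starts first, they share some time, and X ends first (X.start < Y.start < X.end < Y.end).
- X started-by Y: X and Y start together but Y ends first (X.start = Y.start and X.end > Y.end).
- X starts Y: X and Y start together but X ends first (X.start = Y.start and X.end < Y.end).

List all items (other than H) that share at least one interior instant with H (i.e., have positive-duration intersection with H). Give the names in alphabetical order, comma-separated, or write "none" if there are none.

G, K, P, U, V, W

Target H = [t=371, t=490].
A [t=185, t=351] → before → no.
B [t=129, t=134] → before → no.
F [t=99, t=342] → before → no.
G [t=127, t=532] → contains → yes.
K [t=294, t=497] → contains → yes.
N [t=62, t=342] → before → no.
P [t=252, t=600] → contains → yes.
Q [t=53, t=183] → before → no.
R [t=177, t=220] → before → no.
S [t=31, t=256] → before → no.
U [t=186, t=589] → contains → yes.
V [t=416, t=788] → overlapped-by → yes.
W [t=302, t=572] → contains → yes.
Result: G, K, P, U, V, W.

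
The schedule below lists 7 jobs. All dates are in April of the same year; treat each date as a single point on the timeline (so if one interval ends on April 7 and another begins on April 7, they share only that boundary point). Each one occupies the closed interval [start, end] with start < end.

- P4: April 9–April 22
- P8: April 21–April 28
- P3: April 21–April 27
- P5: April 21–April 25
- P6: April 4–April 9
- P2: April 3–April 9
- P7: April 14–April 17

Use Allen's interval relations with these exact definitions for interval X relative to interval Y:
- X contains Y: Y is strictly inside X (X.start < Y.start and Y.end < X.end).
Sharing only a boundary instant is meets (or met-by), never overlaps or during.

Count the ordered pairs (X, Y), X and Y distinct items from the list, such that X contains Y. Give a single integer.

Checking all 42 ordered pairs for relation 'contains'; matching pairs in alphabetical order:
(P4, P7): P4 contains P7 ✓
Count: 1.

1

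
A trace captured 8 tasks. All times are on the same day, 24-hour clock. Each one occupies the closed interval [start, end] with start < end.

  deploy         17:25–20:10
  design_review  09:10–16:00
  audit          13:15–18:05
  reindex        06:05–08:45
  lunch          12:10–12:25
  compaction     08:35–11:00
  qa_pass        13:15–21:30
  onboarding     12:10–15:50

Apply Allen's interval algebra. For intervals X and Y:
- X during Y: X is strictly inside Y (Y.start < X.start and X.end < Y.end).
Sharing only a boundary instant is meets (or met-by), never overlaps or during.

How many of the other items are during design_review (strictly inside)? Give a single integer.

2

Target design_review = [09:10, 16:00].
audit [13:15, 18:05] → overlapped-by → no.
compaction [08:35, 11:00] → overlaps → no.
deploy [17:25, 20:10] → after → no.
lunch [12:10, 12:25] → during → counts.
onboarding [12:10, 15:50] → during → counts.
qa_pass [13:15, 21:30] → overlapped-by → no.
reindex [06:05, 08:45] → before → no.
Total: 2.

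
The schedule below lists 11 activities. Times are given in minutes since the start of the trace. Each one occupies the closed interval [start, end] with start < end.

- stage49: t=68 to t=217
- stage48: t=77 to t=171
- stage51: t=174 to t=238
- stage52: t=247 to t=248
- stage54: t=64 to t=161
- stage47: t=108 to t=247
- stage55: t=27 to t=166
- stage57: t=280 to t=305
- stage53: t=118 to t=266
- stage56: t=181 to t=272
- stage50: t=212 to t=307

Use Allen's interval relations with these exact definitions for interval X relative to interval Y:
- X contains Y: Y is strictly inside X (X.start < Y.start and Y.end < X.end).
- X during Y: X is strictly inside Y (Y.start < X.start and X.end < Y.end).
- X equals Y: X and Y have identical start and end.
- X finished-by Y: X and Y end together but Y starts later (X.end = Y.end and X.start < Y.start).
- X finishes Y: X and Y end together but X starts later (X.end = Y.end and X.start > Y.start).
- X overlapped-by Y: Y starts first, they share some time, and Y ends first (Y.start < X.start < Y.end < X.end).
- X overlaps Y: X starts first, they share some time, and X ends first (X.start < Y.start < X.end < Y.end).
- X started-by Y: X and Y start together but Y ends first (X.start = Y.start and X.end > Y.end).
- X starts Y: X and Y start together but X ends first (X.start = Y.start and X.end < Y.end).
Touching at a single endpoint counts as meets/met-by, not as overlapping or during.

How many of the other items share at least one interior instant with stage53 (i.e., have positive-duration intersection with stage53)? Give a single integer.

9

Target stage53 = [t=118, t=266].
stage47 [t=108, t=247] → overlaps → counts.
stage48 [t=77, t=171] → overlaps → counts.
stage49 [t=68, t=217] → overlaps → counts.
stage50 [t=212, t=307] → overlapped-by → counts.
stage51 [t=174, t=238] → during → counts.
stage52 [t=247, t=248] → during → counts.
stage54 [t=64, t=161] → overlaps → counts.
stage55 [t=27, t=166] → overlaps → counts.
stage56 [t=181, t=272] → overlapped-by → counts.
stage57 [t=280, t=305] → after → no.
Total: 9.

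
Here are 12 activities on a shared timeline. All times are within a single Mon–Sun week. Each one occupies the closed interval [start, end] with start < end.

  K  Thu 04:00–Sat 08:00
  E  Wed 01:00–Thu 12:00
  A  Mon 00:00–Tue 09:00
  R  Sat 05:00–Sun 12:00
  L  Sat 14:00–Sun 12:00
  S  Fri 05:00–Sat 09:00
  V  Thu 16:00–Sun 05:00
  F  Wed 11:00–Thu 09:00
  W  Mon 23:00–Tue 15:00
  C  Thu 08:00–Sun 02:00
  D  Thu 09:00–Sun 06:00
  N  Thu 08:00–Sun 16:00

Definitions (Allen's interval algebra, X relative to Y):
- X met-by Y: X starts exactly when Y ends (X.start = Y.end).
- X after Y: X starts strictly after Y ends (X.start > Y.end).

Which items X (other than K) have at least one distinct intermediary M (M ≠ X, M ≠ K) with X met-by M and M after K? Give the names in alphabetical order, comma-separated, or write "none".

none

Target K = [Thu 04:00, Sat 08:00].
Intermediaries M with M after K: L.
Via L — items with X met-by L: none.
Union: none.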